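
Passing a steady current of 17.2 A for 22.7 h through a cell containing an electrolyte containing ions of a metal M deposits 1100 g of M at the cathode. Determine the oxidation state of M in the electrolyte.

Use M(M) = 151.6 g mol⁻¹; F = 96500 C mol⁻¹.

+2

Q = I·t = 17.20 A × 81720 s = 1406000 C, so n(e⁻) = 1406000/96500 = 14.57 mol.
n(M) deposited = 1100 / 151.6 = 7.256 mol.
Electrons per atom = n(e⁻)/n(M) = 14.57 / 7.256 = 2.01 ≈ 2, so the ion is M²⁺.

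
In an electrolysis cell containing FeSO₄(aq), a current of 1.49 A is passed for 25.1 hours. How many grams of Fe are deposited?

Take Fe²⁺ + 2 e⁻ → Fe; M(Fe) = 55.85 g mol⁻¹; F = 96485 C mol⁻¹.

39.0 g

Q = I·t = 1.490 A × 90360 s = 134600 C.
n(e⁻) = Q/F = 134600 / 96485 = 1.395 mol.
Fe²⁺ + 2 e⁻ → Fe, so n(Fe) = n(e⁻)/2 = 0.6977 mol.
m = n·M = 0.6977 × 55.85 = 39.0 g.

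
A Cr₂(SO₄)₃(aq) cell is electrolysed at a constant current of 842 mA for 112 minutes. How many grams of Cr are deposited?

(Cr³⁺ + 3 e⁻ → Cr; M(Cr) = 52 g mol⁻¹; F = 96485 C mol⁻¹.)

1.02 g

Q = I·t = 0.8420 A × 6720.0 s = 5658 C.
n(e⁻) = Q/F = 5658 / 96485 = 0.05864 mol.
Cr³⁺ + 3 e⁻ → Cr, so n(Cr) = n(e⁻)/3 = 0.01955 mol.
m = n·M = 0.01955 × 52 = 1.02 g.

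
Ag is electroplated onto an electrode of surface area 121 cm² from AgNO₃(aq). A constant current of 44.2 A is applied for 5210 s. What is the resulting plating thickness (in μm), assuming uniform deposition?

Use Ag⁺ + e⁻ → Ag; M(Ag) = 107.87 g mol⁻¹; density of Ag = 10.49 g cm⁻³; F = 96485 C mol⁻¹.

Q = I·t = 44.20 × 5210.0 = 230300 C; n(e⁻) = 2.387 mol.
n(Ag) = n(e⁻)/1 = 2.387 mol, so m = 2.387 × 107.87 = 257.5 g.
Volume = m/ρ = 257.5 / 10.49 = 24.54 cm³.
Thickness = V/A = 24.54 / 121 = 0.203 cm = 2030 μm.

2030 μm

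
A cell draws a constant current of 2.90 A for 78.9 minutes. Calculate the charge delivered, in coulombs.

Q = I·t = 2.900 A × 4734.0 s = 13700 C.

13700 C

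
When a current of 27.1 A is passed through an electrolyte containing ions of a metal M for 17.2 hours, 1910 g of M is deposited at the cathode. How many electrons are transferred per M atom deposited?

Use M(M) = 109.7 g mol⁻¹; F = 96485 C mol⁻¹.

1

Q = I·t = 27.10 A × 61920 s = 1678000 C, so n(e⁻) = 1678000/96485 = 17.39 mol.
n(M) deposited = 1910 / 109.7 = 17.41 mol.
Electrons per atom = n(e⁻)/n(M) = 17.39 / 17.41 = 0.999 ≈ 1, so the ion is M⁺.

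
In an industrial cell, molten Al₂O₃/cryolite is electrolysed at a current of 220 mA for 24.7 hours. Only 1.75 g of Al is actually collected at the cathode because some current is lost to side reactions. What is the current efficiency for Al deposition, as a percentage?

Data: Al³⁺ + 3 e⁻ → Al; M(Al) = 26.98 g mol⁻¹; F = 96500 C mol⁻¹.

Q = I·t = 0.2200 × 88920 = 19560 C; n(e⁻) = 19560/96500 = 0.2027 mol.
Theoretical n(Al) = n(e⁻)/3 = 0.06757 mol, i.e. m_theo = 0.06757 × 26.98 = 1.823 g.
Efficiency = m_actual / m_theo = 1.75 / 1.823 = 96.0 %.

96.0 %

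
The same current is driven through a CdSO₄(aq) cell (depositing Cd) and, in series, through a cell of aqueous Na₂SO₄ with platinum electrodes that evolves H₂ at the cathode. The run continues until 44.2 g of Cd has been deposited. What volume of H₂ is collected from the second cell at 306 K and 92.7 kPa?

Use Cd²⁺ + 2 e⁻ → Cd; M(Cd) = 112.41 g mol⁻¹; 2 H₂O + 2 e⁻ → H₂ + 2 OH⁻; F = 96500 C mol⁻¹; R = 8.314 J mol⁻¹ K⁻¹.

10.8 L

n(Cd) = 44.2 / 112.41 = 0.3932 mol, so n(e⁻) = 2 × 0.3932 = 0.7864 mol.
The cells are in series, so the same 0.7864 mol of electrons passes through the second cell.
2 H₂O + 2 e⁻ → H₂ + 2 OH⁻ — 2 mol e⁻ per mol H₂, so n(H₂) = 0.7864/2 = 0.3932 mol.
V = nRT/P = (0.3932 × 8.314 × 306) / (92.7 × 10³) = 0.0108 m³ = 10.8 L.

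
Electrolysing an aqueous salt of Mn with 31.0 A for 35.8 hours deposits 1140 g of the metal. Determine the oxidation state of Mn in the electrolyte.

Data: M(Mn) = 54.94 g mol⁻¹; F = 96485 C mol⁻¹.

Q = I·t = 31.00 A × 128880 s = 3995000 C, so n(e⁻) = 3995000/96485 = 41.41 mol.
n(Mn) deposited = 1140 / 54.94 = 20.75 mol.
Electrons per atom = n(e⁻)/n(Mn) = 41.41 / 20.75 = 2.00 ≈ 2, so the ion is Mn²⁺.

+2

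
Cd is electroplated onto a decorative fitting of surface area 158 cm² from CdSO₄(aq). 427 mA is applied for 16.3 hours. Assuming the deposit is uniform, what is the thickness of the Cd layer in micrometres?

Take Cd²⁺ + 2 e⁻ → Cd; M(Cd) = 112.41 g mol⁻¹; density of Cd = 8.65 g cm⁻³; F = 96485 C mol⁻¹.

107 μm

Q = I·t = 0.4270 × 58680 = 25060 C; n(e⁻) = 0.2597 mol.
n(Cd) = n(e⁻)/2 = 0.1298 mol, so m = 0.1298 × 112.41 = 14.60 g.
Volume = m/ρ = 14.60 / 8.65 = 1.687 cm³.
Thickness = V/A = 1.687 / 158 = 0.0107 cm = 107 μm.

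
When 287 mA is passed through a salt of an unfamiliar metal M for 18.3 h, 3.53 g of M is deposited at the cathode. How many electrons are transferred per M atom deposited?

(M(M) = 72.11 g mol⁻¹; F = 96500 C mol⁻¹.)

4

Q = I·t = 0.2870 A × 65880 s = 18910 C, so n(e⁻) = 18910/96500 = 0.1959 mol.
n(M) deposited = 3.53 / 72.11 = 0.04895 mol.
Electrons per atom = n(e⁻)/n(M) = 0.1959 / 0.04895 = 4.00 ≈ 4, so the ion is M⁴⁺.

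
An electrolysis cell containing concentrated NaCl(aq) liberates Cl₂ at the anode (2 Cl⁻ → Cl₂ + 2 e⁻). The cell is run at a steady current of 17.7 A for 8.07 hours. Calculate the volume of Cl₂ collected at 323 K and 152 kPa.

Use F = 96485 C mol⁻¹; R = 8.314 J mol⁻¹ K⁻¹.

47.1 L

Q = I·t = 17.70 A × 29052 s = 514200 C.
n(e⁻) = Q/F = 514200 / 96485 = 5.330 mol.
2 electrons are transferred per Cl₂ molecule, so n(Cl₂) = 5.330 / 2 = 2.665 mol.
V = nRT/P = (2.665 × 8.314 × 323) / (152 × 10³ Pa) = 0.0471 m³ = 47.1 L.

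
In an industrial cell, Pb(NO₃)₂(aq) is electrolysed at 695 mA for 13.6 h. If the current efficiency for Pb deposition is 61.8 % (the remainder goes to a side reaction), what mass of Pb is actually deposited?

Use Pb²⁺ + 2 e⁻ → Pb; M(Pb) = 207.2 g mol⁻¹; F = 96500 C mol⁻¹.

Q = I·t = 0.6950 × 48960 = 34030 C.
n(e⁻) = 34030/96500 = 0.3526 mol; theoretically n(Pb) = 0.3526/2 = 0.1763 mol, m_theo = 36.53 g.
At 61.8 % efficiency, m_actual = 0.618 × 36.53 = 22.6 g.

22.6 g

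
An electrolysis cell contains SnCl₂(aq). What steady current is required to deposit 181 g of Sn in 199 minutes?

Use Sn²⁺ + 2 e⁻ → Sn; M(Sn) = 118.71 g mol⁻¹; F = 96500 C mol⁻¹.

n(Sn) = 181 / 118.71 = 1.525 mol.
n(e⁻) = 2 × 1.525 = 3.049 mol.
Q = n(e⁻)·F = 3.049 × 96500 = 294300 C.
I = Q/t = 294300 / 11940 s = 24.6 A.

24.6 A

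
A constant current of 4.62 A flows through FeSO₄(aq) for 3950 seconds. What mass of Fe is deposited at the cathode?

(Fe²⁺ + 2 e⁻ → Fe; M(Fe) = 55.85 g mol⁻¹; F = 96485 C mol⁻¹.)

Q = I·t = 4.620 A × 3950.0 s = 18250 C.
n(e⁻) = Q/F = 18250 / 96485 = 0.1891 mol.
Fe²⁺ + 2 e⁻ → Fe, so n(Fe) = n(e⁻)/2 = 0.09457 mol.
m = n·M = 0.09457 × 55.85 = 5.28 g.

5.28 g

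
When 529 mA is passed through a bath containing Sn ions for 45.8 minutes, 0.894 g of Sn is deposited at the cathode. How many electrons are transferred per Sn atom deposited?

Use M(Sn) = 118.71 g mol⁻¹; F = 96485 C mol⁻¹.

2

Q = I·t = 0.5290 A × 2748.0 s = 1454 C, so n(e⁻) = 1454/96485 = 0.01507 mol.
n(Sn) deposited = 0.894 / 118.71 = 0.007531 mol.
Electrons per atom = n(e⁻)/n(Sn) = 0.01507 / 0.007531 = 2.00 ≈ 2, so the ion is Sn²⁺.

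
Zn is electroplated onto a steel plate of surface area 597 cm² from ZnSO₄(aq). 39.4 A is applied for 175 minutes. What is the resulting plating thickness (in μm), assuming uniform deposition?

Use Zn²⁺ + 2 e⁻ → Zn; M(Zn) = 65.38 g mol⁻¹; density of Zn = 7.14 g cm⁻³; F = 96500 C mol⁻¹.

329 μm

Q = I·t = 39.40 × 10500 = 413700 C; n(e⁻) = 4.287 mol.
n(Zn) = n(e⁻)/2 = 2.144 mol, so m = 2.144 × 65.38 = 140.1 g.
Volume = m/ρ = 140.1 / 7.14 = 19.63 cm³.
Thickness = V/A = 19.63 / 597 = 0.0329 cm = 329 μm.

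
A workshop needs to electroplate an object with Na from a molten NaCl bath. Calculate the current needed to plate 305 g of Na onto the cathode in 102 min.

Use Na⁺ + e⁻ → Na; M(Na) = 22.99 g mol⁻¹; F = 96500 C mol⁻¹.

n(Na) = 305 / 22.99 = 13.27 mol.
n(e⁻) = 1 × 13.27 = 13.27 mol.
Q = n(e⁻)·F = 13.27 × 96500 = 1280000 C.
I = Q/t = 1280000 / 6120.0 s = 209 A.

209 A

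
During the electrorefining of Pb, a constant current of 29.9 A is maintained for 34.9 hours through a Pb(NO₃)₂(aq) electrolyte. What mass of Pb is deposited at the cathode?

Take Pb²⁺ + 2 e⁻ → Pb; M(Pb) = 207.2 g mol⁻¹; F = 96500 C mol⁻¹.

Q = I·t = 29.90 A × 125640 s = 3757000 C.
n(e⁻) = Q/F = 3757000 / 96500 = 38.93 mol.
Pb²⁺ + 2 e⁻ → Pb, so n(Pb) = n(e⁻)/2 = 19.46 mol.
m = n·M = 19.46 × 207.2 = 4030 g.

4030 g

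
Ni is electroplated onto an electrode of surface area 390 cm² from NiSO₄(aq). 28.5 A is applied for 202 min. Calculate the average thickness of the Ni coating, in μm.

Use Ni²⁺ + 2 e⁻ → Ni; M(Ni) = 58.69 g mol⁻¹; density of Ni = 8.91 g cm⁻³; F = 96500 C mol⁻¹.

302 μm

Q = I·t = 28.50 × 12120 = 345400 C; n(e⁻) = 3.579 mol.
n(Ni) = n(e⁻)/2 = 1.790 mol, so m = 1.790 × 58.69 = 105.0 g.
Volume = m/ρ = 105.0 / 8.91 = 11.79 cm³.
Thickness = V/A = 11.79 / 390 = 0.0302 cm = 302 μm.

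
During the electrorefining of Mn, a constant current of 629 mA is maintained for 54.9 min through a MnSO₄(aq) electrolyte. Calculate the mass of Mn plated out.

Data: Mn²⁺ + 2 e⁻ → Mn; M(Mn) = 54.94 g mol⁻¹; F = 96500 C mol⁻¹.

Q = I·t = 0.6290 A × 3294.0 s = 2072 C.
n(e⁻) = Q/F = 2072 / 96500 = 0.02147 mol.
Mn²⁺ + 2 e⁻ → Mn, so n(Mn) = n(e⁻)/2 = 0.01074 mol.
m = n·M = 0.01074 × 54.94 = 0.590 g.

0.590 g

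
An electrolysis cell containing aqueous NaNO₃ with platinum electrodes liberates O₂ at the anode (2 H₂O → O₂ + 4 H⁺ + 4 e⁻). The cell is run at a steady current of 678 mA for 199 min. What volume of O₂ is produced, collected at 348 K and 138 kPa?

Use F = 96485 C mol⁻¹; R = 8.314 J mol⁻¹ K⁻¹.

0.440 L

Q = I·t = 0.6780 A × 11940 s = 8095 C.
n(e⁻) = Q/F = 8095 / 96485 = 0.08390 mol.
4 electrons are transferred per O₂ molecule, so n(O₂) = 0.08390 / 4 = 0.02098 mol.
V = nRT/P = (0.02098 × 8.314 × 348) / (138 × 10³ Pa) = 4.40 × 10⁻⁴ m³ = 0.440 L.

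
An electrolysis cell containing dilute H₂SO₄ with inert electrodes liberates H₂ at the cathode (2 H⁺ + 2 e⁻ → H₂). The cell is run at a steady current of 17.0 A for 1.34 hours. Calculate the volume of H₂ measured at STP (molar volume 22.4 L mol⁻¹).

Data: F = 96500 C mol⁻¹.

9.52 L

Q = I·t = 17.00 A × 4824.0 s = 82010 C.
n(e⁻) = Q/F = 82010 / 96500 = 0.8498 mol.
2 electrons are transferred per H₂ molecule, so n(H₂) = 0.8498 / 2 = 0.4249 mol.
V = n × V_m = 0.4249 × 22.4 = 9.52 L.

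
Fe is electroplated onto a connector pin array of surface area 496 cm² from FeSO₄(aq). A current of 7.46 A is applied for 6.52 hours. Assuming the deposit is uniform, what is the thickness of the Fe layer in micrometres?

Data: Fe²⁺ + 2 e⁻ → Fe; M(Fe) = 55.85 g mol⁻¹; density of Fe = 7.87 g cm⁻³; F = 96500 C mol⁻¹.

Q = I·t = 7.460 × 23472 = 175100 C; n(e⁻) = 1.815 mol.
n(Fe) = n(e⁻)/2 = 0.9073 mol, so m = 0.9073 × 55.85 = 50.67 g.
Volume = m/ρ = 50.67 / 7.87 = 6.438 cm³.
Thickness = V/A = 6.438 / 496 = 0.0130 cm = 130 μm.

130 μm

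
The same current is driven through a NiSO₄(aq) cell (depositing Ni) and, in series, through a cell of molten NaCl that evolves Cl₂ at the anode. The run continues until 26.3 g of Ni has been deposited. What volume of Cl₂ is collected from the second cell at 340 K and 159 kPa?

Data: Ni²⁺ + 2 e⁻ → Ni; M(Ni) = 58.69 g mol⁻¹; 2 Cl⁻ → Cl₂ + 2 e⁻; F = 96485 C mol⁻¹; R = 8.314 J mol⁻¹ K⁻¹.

7.97 L

n(Ni) = 26.3 / 58.69 = 0.4481 mol, so n(e⁻) = 2 × 0.4481 = 0.8962 mol.
The cells are in series, so the same 0.8962 mol of electrons passes through the second cell.
2 Cl⁻ → Cl₂ + 2 e⁻ — 2 mol e⁻ per mol Cl₂, so n(Cl₂) = 0.8962/2 = 0.4481 mol.
V = nRT/P = (0.4481 × 8.314 × 340) / (159 × 10³) = 0.00797 m³ = 7.97 L.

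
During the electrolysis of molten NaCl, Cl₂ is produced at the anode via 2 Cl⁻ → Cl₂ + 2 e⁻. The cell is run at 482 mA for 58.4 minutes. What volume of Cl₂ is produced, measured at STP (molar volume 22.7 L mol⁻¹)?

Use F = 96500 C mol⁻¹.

Q = I·t = 0.4820 A × 3504.0 s = 1689 C.
n(e⁻) = Q/F = 1689 / 96500 = 0.01750 mol.
2 electrons are transferred per Cl₂ molecule, so n(Cl₂) = 0.01750 / 2 = 0.008751 mol.
V = n × V_m = 0.008751 × 22.7 = 0.199 L.

0.199 L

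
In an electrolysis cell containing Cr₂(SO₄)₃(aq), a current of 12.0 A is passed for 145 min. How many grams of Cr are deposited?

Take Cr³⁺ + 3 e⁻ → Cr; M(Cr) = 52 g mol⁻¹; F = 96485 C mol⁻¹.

Q = I·t = 12.00 A × 8700.0 s = 104400 C.
n(e⁻) = Q/F = 104400 / 96485 = 1.082 mol.
Cr³⁺ + 3 e⁻ → Cr, so n(Cr) = n(e⁻)/3 = 0.3607 mol.
m = n·M = 0.3607 × 52 = 18.8 g.

18.8 g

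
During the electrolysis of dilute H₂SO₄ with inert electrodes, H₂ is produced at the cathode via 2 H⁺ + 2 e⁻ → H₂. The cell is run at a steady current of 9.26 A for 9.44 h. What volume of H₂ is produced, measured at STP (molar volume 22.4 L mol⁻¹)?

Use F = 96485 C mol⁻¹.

Q = I·t = 9.260 A × 33984 s = 314700 C.
n(e⁻) = Q/F = 314700 / 96485 = 3.262 mol.
2 electrons are transferred per H₂ molecule, so n(H₂) = 3.262 / 2 = 1.631 mol.
V = n × V_m = 1.631 × 22.4 = 36.5 L.

36.5 L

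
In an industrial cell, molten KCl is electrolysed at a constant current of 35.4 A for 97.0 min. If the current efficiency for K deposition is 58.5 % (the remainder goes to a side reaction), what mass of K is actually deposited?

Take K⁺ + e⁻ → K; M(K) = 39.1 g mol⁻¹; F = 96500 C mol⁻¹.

Q = I·t = 35.40 × 5820.0 = 206000 C.
n(e⁻) = 206000/96500 = 2.135 mol; theoretically n(K) = 2.135/1 = 2.135 mol, m_theo = 83.48 g.
At 58.5 % efficiency, m_actual = 0.585 × 83.48 = 48.8 g.

48.8 g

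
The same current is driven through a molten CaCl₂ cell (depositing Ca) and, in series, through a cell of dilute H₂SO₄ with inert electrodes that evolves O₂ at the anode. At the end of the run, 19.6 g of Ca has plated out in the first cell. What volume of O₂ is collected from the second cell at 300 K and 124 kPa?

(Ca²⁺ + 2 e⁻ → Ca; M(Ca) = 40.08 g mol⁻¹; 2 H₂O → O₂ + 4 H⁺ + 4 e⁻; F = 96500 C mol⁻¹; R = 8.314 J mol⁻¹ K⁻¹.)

n(Ca) = 19.6 / 40.08 = 0.4890 mol, so n(e⁻) = 2 × 0.4890 = 0.9780 mol.
The cells are in series, so the same 0.9780 mol of electrons passes through the second cell.
2 H₂O → O₂ + 4 H⁺ + 4 e⁻ — 4 mol e⁻ per mol O₂, so n(O₂) = 0.9780/4 = 0.2445 mol.
V = nRT/P = (0.2445 × 8.314 × 300) / (124 × 10³) = 0.00492 m³ = 4.92 L.

4.92 L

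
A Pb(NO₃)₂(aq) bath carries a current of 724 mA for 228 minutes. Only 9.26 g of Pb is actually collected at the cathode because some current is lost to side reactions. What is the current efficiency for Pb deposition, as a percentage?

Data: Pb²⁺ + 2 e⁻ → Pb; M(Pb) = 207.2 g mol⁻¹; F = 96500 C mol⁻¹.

87.1 %

Q = I·t = 0.7240 × 13680 = 9904 C; n(e⁻) = 9904/96500 = 0.1026 mol.
Theoretical n(Pb) = n(e⁻)/2 = 0.05132 mol, i.e. m_theo = 0.05132 × 207.2 = 10.63 g.
Efficiency = m_actual / m_theo = 9.26 / 10.63 = 87.1 %.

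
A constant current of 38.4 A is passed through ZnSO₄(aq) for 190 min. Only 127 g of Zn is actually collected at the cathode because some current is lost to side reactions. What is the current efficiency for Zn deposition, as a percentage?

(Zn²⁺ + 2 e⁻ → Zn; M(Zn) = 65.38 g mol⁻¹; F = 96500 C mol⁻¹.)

85.6 %

Q = I·t = 38.40 × 11400 = 437800 C; n(e⁻) = 437800/96500 = 4.536 mol.
Theoretical n(Zn) = n(e⁻)/2 = 2.268 mol, i.e. m_theo = 2.268 × 65.38 = 148.3 g.
Efficiency = m_actual / m_theo = 127 / 148.3 = 85.6 %.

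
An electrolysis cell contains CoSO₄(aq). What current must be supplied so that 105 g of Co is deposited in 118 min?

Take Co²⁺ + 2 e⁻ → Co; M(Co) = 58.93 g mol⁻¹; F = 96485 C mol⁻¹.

n(Co) = 105 / 58.93 = 1.782 mol.
n(e⁻) = 2 × 1.782 = 3.564 mol.
Q = n(e⁻)·F = 3.564 × 96485 = 343800 C.
I = Q/t = 343800 / 7080.0 s = 48.6 A.

48.6 A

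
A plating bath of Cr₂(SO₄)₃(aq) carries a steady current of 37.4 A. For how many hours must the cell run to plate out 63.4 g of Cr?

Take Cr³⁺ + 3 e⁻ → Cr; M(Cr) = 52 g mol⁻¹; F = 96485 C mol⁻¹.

2.62 h

n(Cr) = m/M = 63.4 / 52 = 1.219 mol.
Each Cr atom requires 3 electrons, so n(e⁻) = 3 × 1.219 = 3.658 mol.
Q = n(e⁻)·F = 3.658 × 96485 = 352900 C.
t = Q/I = 352900 / 37.40 A = 9436 s = 2.62 h.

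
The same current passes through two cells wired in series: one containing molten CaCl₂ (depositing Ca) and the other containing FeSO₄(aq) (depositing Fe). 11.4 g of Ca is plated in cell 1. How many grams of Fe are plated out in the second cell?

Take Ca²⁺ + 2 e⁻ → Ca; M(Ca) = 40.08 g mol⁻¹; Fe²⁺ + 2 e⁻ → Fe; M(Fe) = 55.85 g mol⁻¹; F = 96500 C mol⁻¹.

15.9 g

n(Ca) = 11.4 / 40.08 = 0.2844 mol.
Since Ca²⁺ + 2 e⁻ → Ca, n(e⁻) passed = 2 × 0.2844 = 0.5689 mol.
Cells in series carry the same charge, so the same 0.5689 mol of electrons passes through cell 2.
Fe²⁺ + 2 e⁻ → Fe, so n(Fe) = 0.5689 / 2 = 0.2844 mol.
m(Fe) = 0.2844 × 55.85 = 15.9 g.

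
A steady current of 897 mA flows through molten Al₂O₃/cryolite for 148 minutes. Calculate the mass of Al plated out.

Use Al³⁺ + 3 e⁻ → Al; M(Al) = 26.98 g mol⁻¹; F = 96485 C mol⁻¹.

0.742 g

Q = I·t = 0.8970 A × 8880.0 s = 7965 C.
n(e⁻) = Q/F = 7965 / 96485 = 0.08256 mol.
Al³⁺ + 3 e⁻ → Al, so n(Al) = n(e⁻)/3 = 0.02752 mol.
m = n·M = 0.02752 × 26.98 = 0.742 g.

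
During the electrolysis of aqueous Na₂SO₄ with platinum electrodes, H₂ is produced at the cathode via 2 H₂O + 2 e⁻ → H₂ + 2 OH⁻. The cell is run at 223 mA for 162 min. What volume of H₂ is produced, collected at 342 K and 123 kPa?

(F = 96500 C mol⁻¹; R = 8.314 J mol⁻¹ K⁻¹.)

0.260 L

Q = I·t = 0.2230 A × 9720.0 s = 2168 C.
n(e⁻) = Q/F = 2168 / 96500 = 0.02246 mol.
2 electrons are transferred per H₂ molecule, so n(H₂) = 0.02246 / 2 = 0.01123 mol.
V = nRT/P = (0.01123 × 8.314 × 342) / (123 × 10³ Pa) = 2.60 × 10⁻⁴ m³ = 0.260 L.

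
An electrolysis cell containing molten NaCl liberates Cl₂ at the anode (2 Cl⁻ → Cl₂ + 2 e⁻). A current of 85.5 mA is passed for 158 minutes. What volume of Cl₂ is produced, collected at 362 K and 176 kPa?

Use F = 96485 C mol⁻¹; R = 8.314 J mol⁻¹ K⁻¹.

Q = I·t = 0.08550 A × 9480.0 s = 810.5 C.
n(e⁻) = Q/F = 810.5 / 96485 = 0.008401 mol.
2 electrons are transferred per Cl₂ molecule, so n(Cl₂) = 0.008401 / 2 = 0.004200 mol.
V = nRT/P = (0.004200 × 8.314 × 362) / (176 × 10³ Pa) = 7.18 × 10⁻⁵ m³ = 0.0718 L.

0.0718 L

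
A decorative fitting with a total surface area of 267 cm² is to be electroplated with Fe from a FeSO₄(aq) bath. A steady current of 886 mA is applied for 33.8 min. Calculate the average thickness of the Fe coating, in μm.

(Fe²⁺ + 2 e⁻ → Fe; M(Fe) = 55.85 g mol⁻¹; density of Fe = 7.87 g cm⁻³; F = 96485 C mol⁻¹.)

2.47 μm

Q = I·t = 0.8860 × 2028.0 = 1797 C; n(e⁻) = 0.01862 mol.
n(Fe) = n(e⁻)/2 = 0.009311 mol, so m = 0.009311 × 55.85 = 0.5200 g.
Volume = m/ρ = 0.5200 / 7.87 = 0.06608 cm³.
Thickness = V/A = 0.06608 / 267 = 2.47 × 10⁻⁴ cm = 2.47 μm.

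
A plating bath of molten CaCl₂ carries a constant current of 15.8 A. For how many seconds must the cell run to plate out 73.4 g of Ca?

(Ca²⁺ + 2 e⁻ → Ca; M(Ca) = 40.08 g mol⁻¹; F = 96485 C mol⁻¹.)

n(Ca) = m/M = 73.4 / 40.08 = 1.831 mol.
Each Ca atom requires 2 electrons, so n(e⁻) = 2 × 1.831 = 3.663 mol.
Q = n(e⁻)·F = 3.663 × 96485 = 353400 C.
t = Q/I = 353400 / 15.80 A = 22370 s.

22400 s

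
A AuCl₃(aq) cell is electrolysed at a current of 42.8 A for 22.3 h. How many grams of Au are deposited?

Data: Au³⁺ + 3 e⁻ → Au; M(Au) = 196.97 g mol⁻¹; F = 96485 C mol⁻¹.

2340 g

Q = I·t = 42.80 A × 80280 s = 3436000 C.
n(e⁻) = Q/F = 3436000 / 96485 = 35.61 mol.
Au³⁺ + 3 e⁻ → Au, so n(Au) = n(e⁻)/3 = 11.87 mol.
m = n·M = 11.87 × 196.97 = 2340 g.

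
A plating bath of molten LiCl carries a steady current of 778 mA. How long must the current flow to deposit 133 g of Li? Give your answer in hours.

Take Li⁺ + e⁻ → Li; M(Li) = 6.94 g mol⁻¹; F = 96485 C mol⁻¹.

n(Li) = m/M = 133 / 6.94 = 19.16 mol.
Each Li atom requires 1 electron, so n(e⁻) = 1 × 19.16 = 19.16 mol.
Q = n(e⁻)·F = 19.16 × 96485 = 1849000 C.
t = Q/I = 1849000 / 0.7780 A = 2377000 s = 660 h.

660 h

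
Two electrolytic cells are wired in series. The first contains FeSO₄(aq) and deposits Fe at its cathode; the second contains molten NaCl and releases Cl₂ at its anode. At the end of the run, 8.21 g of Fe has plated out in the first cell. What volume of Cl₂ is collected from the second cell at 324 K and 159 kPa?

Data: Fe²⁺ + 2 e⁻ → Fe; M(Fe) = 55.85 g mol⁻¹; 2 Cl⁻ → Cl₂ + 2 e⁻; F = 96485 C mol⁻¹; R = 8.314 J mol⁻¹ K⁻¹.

n(Fe) = 8.21 / 55.85 = 0.1470 mol, so n(e⁻) = 2 × 0.1470 = 0.2940 mol.
The cells are in series, so the same 0.2940 mol of electrons passes through the second cell.
2 Cl⁻ → Cl₂ + 2 e⁻ — 2 mol e⁻ per mol Cl₂, so n(Cl₂) = 0.2940/2 = 0.1470 mol.
V = nRT/P = (0.1470 × 8.314 × 324) / (159 × 10³) = 0.00249 m³ = 2.49 L.

2.49 L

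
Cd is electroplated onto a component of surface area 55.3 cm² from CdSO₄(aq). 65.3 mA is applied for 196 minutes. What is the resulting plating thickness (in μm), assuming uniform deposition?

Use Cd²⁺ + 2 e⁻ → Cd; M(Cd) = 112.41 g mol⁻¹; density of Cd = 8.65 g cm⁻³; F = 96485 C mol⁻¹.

Q = I·t = 0.06530 × 11760 = 767.9 C; n(e⁻) = 0.007959 mol.
n(Cd) = n(e⁻)/2 = 0.003980 mol, so m = 0.003980 × 112.41 = 0.4473 g.
Volume = m/ρ = 0.4473 / 8.65 = 0.05172 cm³.
Thickness = V/A = 0.05172 / 55.3 = 9.35 × 10⁻⁴ cm = 9.35 μm.

9.35 μm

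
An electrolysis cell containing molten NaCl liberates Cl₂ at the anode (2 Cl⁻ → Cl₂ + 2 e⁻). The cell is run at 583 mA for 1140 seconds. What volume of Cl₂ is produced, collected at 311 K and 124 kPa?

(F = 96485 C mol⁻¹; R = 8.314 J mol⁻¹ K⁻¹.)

Q = I·t = 0.5830 A × 1140.0 s = 664.6 C.
n(e⁻) = Q/F = 664.6 / 96485 = 0.006888 mol.
2 electrons are transferred per Cl₂ molecule, so n(Cl₂) = 0.006888 / 2 = 0.003444 mol.
V = nRT/P = (0.003444 × 8.314 × 311) / (124 × 10³ Pa) = 7.18 × 10⁻⁵ m³ = 0.0718 L.

0.0718 L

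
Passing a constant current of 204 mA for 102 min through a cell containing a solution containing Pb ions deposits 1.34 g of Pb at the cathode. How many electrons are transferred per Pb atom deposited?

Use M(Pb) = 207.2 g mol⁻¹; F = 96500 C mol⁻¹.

Q = I·t = 0.2040 A × 6120.0 s = 1248 C, so n(e⁻) = 1248/96500 = 0.01294 mol.
n(Pb) deposited = 1.34 / 207.2 = 0.006467 mol.
Electrons per atom = n(e⁻)/n(Pb) = 0.01294 / 0.006467 = 2.00 ≈ 2, so the ion is Pb²⁺.

2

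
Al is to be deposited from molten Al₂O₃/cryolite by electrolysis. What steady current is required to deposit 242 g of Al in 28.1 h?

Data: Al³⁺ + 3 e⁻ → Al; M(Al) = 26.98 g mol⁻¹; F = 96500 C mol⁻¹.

n(Al) = 242 / 26.98 = 8.970 mol.
n(e⁻) = 3 × 8.970 = 26.91 mol.
Q = n(e⁻)·F = 26.91 × 96500 = 2597000 C.
I = Q/t = 2597000 / 101160 s = 25.7 A.

25.7 A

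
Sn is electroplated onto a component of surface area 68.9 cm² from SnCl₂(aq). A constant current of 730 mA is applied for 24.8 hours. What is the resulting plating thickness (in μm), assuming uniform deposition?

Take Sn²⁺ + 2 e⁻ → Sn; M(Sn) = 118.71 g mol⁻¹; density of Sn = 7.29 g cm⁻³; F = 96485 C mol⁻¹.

Q = I·t = 0.7300 × 89280 = 65170 C; n(e⁻) = 0.6755 mol.
n(Sn) = n(e⁻)/2 = 0.3377 mol, so m = 0.3377 × 118.71 = 40.09 g.
Volume = m/ρ = 40.09 / 7.29 = 5.500 cm³.
Thickness = V/A = 5.500 / 68.9 = 0.0798 cm = 798 μm.

798 μm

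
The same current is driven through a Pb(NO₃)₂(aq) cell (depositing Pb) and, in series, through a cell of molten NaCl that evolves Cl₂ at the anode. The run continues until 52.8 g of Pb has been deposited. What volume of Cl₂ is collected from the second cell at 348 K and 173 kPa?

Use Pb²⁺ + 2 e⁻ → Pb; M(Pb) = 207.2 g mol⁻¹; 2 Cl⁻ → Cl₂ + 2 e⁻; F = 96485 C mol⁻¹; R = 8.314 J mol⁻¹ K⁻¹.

4.26 L

n(Pb) = 52.8 / 207.2 = 0.2548 mol, so n(e⁻) = 2 × 0.2548 = 0.5097 mol.
The cells are in series, so the same 0.5097 mol of electrons passes through the second cell.
2 Cl⁻ → Cl₂ + 2 e⁻ — 2 mol e⁻ per mol Cl₂, so n(Cl₂) = 0.5097/2 = 0.2548 mol.
V = nRT/P = (0.2548 × 8.314 × 348) / (173 × 10³) = 0.00426 m³ = 4.26 L.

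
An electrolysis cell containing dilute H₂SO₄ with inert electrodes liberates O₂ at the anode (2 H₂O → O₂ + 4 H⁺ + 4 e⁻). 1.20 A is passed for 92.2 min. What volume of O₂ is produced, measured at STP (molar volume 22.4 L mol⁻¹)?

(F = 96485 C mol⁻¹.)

Q = I·t = 1.200 A × 5532.0 s = 6638 C.
n(e⁻) = Q/F = 6638 / 96485 = 0.06880 mol.
4 electrons are transferred per O₂ molecule, so n(O₂) = 0.06880 / 4 = 0.01720 mol.
V = n × V_m = 0.01720 × 22.4 = 0.385 L.

0.385 L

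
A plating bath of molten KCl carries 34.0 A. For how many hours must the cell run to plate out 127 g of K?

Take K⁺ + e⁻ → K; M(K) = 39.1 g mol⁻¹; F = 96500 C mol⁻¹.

2.56 h

n(K) = m/M = 127 / 39.1 = 3.248 mol.
Each K atom requires 1 electron, so n(e⁻) = 1 × 3.248 = 3.248 mol.
Q = n(e⁻)·F = 3.248 × 96500 = 313400 C.
t = Q/I = 313400 / 34.00 A = 9219 s = 2.56 h.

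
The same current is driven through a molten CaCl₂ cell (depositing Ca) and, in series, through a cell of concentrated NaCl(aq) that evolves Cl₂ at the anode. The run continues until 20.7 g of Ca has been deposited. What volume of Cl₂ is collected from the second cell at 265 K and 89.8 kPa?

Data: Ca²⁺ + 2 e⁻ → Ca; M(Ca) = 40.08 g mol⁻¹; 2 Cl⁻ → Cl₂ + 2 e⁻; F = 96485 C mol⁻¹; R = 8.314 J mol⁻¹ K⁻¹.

n(Ca) = 20.7 / 40.08 = 0.5165 mol, so n(e⁻) = 2 × 0.5165 = 1.033 mol.
The cells are in series, so the same 1.033 mol of electrons passes through the second cell.
2 Cl⁻ → Cl₂ + 2 e⁻ — 2 mol e⁻ per mol Cl₂, so n(Cl₂) = 1.033/2 = 0.5165 mol.
V = nRT/P = (0.5165 × 8.314 × 265) / (89.8 × 10³) = 0.0127 m³ = 12.7 L.

12.7 L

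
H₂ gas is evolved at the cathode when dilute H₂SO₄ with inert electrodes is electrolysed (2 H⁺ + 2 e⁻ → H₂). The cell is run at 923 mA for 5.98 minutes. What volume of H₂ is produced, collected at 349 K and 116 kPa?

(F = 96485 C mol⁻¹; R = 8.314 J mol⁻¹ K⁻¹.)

0.0429 L

Q = I·t = 0.9230 A × 358.80 s = 331.2 C.
n(e⁻) = Q/F = 331.2 / 96485 = 0.003432 mol.
2 electrons are transferred per H₂ molecule, so n(H₂) = 0.003432 / 2 = 0.001716 mol.
V = nRT/P = (0.001716 × 8.314 × 349) / (116 × 10³ Pa) = 4.29 × 10⁻⁵ m³ = 0.0429 L.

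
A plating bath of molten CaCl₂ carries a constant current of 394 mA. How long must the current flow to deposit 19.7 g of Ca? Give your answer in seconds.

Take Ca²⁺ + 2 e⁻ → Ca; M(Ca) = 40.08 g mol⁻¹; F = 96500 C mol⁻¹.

n(Ca) = m/M = 19.7 / 40.08 = 0.4915 mol.
Each Ca atom requires 2 electrons, so n(e⁻) = 2 × 0.4915 = 0.9830 mol.
Q = n(e⁻)·F = 0.9830 × 96500 = 94860 C.
t = Q/I = 94860 / 0.3940 A = 240800 s.

2.41 × 10⁵ s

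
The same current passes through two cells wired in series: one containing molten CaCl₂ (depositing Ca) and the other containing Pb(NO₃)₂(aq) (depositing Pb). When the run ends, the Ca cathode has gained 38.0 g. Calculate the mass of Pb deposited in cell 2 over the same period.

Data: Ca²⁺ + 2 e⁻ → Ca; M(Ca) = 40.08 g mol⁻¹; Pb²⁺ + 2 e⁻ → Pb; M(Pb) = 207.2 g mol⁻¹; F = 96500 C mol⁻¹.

n(Ca) = 38.0 / 40.08 = 0.9481 mol.
Since Ca²⁺ + 2 e⁻ → Ca, n(e⁻) passed = 2 × 0.9481 = 1.896 mol.
Cells in series carry the same charge, so the same 1.896 mol of electrons passes through cell 2.
Pb²⁺ + 2 e⁻ → Pb, so n(Pb) = 1.896 / 2 = 0.9481 mol.
m(Pb) = 0.9481 × 207.2 = 196 g.

196 g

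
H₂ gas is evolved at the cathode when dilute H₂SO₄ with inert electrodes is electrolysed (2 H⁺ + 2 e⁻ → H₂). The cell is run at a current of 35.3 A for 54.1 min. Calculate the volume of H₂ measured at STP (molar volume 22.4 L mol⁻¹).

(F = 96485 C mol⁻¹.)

13.3 L

Q = I·t = 35.30 A × 3246.0 s = 114600 C.
n(e⁻) = Q/F = 114600 / 96485 = 1.188 mol.
2 electrons are transferred per H₂ molecule, so n(H₂) = 1.188 / 2 = 0.5938 mol.
V = n × V_m = 0.5938 × 22.4 = 13.3 L.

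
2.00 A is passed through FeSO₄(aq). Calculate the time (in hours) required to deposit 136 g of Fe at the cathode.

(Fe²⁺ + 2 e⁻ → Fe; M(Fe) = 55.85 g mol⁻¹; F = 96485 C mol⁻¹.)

n(Fe) = m/M = 136 / 55.85 = 2.435 mol.
Each Fe atom requires 2 electrons, so n(e⁻) = 2 × 2.435 = 4.870 mol.
Q = n(e⁻)·F = 4.870 × 96485 = 469900 C.
t = Q/I = 469900 / 2.000 A = 235000 s = 65.3 h.

65.3 h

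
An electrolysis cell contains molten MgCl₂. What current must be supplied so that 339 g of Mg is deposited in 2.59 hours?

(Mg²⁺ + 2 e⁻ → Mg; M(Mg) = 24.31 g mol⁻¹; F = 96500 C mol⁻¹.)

n(Mg) = 339 / 24.31 = 13.94 mol.
n(e⁻) = 2 × 13.94 = 27.89 mol.
Q = n(e⁻)·F = 27.89 × 96500 = 2691000 C.
I = Q/t = 2691000 / 9324.0 s = 289 A.

289 A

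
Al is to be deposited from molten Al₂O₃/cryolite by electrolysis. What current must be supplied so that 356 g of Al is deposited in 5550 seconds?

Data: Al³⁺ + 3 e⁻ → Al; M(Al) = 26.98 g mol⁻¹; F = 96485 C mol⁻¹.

688 A

n(Al) = 356 / 26.98 = 13.19 mol.
n(e⁻) = 3 × 13.19 = 39.58 mol.
Q = n(e⁻)·F = 39.58 × 96485 = 3819000 C.
I = Q/t = 3819000 / 5550.0 s = 688 A.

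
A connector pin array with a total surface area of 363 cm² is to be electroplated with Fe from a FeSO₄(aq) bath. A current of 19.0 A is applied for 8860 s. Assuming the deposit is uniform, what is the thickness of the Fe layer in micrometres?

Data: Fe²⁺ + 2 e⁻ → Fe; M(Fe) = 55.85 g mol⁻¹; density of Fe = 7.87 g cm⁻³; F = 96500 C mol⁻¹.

171 μm

Q = I·t = 19.00 × 8860.0 = 168300 C; n(e⁻) = 1.744 mol.
n(Fe) = n(e⁻)/2 = 0.8722 mol, so m = 0.8722 × 55.85 = 48.71 g.
Volume = m/ρ = 48.71 / 7.87 = 6.190 cm³.
Thickness = V/A = 6.190 / 363 = 0.0171 cm = 171 μm.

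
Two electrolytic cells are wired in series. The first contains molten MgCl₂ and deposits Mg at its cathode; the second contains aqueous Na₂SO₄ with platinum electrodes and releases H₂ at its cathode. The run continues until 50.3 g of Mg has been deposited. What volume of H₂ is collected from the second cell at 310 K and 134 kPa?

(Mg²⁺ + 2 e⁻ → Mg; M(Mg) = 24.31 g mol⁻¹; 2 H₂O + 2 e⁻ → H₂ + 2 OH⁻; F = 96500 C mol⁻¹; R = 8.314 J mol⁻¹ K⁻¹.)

39.8 L

n(Mg) = 50.3 / 24.31 = 2.069 mol, so n(e⁻) = 2 × 2.069 = 4.138 mol.
The cells are in series, so the same 4.138 mol of electrons passes through the second cell.
2 H₂O + 2 e⁻ → H₂ + 2 OH⁻ — 2 mol e⁻ per mol H₂, so n(H₂) = 4.138/2 = 2.069 mol.
V = nRT/P = (2.069 × 8.314 × 310) / (134 × 10³) = 0.0398 m³ = 39.8 L.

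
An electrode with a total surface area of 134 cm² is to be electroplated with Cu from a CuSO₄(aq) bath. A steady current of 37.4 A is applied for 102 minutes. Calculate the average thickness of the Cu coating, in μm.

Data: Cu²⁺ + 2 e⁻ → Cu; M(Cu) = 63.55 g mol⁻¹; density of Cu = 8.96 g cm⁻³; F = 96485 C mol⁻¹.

628 μm

Q = I·t = 37.40 × 6120.0 = 228900 C; n(e⁻) = 2.372 mol.
n(Cu) = n(e⁻)/2 = 1.186 mol, so m = 1.186 × 63.55 = 75.38 g.
Volume = m/ρ = 75.38 / 8.96 = 8.413 cm³.
Thickness = V/A = 8.413 / 134 = 0.0628 cm = 628 μm.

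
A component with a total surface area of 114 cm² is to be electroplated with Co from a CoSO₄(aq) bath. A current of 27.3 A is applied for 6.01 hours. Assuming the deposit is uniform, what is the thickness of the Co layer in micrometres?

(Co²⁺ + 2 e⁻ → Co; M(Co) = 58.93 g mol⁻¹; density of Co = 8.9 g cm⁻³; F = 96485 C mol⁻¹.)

1780 μm

Q = I·t = 27.30 × 21636 = 590700 C; n(e⁻) = 6.122 mol.
n(Co) = n(e⁻)/2 = 3.061 mol, so m = 3.061 × 58.93 = 180.4 g.
Volume = m/ρ = 180.4 / 8.9 = 20.27 cm³.
Thickness = V/A = 20.27 / 114 = 0.178 cm = 1780 μm.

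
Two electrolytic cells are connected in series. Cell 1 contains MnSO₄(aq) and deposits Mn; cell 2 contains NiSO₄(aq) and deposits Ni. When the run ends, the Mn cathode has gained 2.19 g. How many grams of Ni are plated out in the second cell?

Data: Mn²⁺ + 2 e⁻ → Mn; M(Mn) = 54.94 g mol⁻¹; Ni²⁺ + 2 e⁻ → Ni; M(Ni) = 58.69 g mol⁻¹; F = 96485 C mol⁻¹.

n(Mn) = 2.19 / 54.94 = 0.03986 mol.
Since Mn²⁺ + 2 e⁻ → Mn, n(e⁻) passed = 2 × 0.03986 = 0.07972 mol.
Cells in series carry the same charge, so the same 0.07972 mol of electrons passes through cell 2.
Ni²⁺ + 2 e⁻ → Ni, so n(Ni) = 0.07972 / 2 = 0.03986 mol.
m(Ni) = 0.03986 × 58.69 = 2.34 g.

2.34 g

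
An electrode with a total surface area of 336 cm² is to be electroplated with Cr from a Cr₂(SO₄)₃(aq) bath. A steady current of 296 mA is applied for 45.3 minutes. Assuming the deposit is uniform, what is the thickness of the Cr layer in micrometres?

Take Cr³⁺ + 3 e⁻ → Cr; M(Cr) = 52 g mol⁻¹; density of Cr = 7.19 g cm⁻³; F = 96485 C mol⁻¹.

0.598 μm

Q = I·t = 0.2960 × 2718.0 = 804.5 C; n(e⁻) = 0.008338 mol.
n(Cr) = n(e⁻)/3 = 0.002779 mol, so m = 0.002779 × 52 = 0.1445 g.
Volume = m/ρ = 0.1445 / 7.19 = 0.02010 cm³.
Thickness = V/A = 0.02010 / 336 = 5.98 × 10⁻⁵ cm = 0.598 μm.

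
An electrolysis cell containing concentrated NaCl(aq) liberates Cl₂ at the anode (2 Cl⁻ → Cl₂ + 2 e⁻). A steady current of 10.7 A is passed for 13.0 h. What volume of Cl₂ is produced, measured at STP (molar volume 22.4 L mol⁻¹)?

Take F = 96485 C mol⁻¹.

Q = I·t = 10.70 A × 46800 s = 500800 C.
n(e⁻) = Q/F = 500800 / 96485 = 5.190 mol.
2 electrons are transferred per Cl₂ molecule, so n(Cl₂) = 5.190 / 2 = 2.595 mol.
V = n × V_m = 2.595 × 22.4 = 58.1 L.

58.1 L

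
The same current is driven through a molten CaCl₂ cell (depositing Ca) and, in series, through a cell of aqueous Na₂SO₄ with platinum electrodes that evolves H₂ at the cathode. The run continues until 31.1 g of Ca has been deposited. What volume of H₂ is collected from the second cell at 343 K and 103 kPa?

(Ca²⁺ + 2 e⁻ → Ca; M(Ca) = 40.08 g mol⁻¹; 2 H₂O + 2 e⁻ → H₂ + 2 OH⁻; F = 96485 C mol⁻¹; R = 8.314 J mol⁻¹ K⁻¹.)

n(Ca) = 31.1 / 40.08 = 0.7759 mol, so n(e⁻) = 2 × 0.7759 = 1.552 mol.
The cells are in series, so the same 1.552 mol of electrons passes through the second cell.
2 H₂O + 2 e⁻ → H₂ + 2 OH⁻ — 2 mol e⁻ per mol H₂, so n(H₂) = 1.552/2 = 0.7759 mol.
V = nRT/P = (0.7759 × 8.314 × 343) / (103 × 10³) = 0.0215 m³ = 21.5 L.

21.5 L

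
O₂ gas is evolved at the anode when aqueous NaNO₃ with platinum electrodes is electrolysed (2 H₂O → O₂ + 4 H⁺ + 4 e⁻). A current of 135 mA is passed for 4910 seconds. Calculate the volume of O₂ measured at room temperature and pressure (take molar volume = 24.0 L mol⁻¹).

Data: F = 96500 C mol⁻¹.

0.0412 L

Q = I·t = 0.1350 A × 4910.0 s = 662.8 C.
n(e⁻) = Q/F = 662.8 / 96500 = 0.006869 mol.
4 electrons are transferred per O₂ molecule, so n(O₂) = 0.006869 / 4 = 0.001717 mol.
V = n × V_m = 0.001717 × 24.0 = 0.0412 L.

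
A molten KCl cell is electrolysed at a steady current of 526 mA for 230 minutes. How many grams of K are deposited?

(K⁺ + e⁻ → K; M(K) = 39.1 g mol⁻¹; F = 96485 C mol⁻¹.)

2.94 g

Q = I·t = 0.5260 A × 13800 s = 7259 C.
n(e⁻) = Q/F = 7259 / 96485 = 0.07523 mol.
K⁺ + e⁻ → K, so n(K) = n(e⁻)/1 = 0.07523 mol.
m = n·M = 0.07523 × 39.1 = 2.94 g.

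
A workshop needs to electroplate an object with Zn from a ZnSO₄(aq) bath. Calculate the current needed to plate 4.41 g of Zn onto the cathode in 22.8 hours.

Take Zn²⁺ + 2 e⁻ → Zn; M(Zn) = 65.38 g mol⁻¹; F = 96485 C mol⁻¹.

n(Zn) = 4.41 / 65.38 = 0.06745 mol.
n(e⁻) = 2 × 0.06745 = 0.1349 mol.
Q = n(e⁻)·F = 0.1349 × 96485 = 13020 C.
I = Q/t = 13020 / 82080 s = 0.159 A.

0.159 A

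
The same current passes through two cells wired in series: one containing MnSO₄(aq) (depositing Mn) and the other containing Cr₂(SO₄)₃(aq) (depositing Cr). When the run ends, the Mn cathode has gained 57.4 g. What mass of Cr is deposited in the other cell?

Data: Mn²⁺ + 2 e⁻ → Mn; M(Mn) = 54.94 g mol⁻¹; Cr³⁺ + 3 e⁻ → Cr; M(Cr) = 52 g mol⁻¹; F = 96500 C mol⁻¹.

36.2 g

n(Mn) = 57.4 / 54.94 = 1.045 mol.
Since Mn²⁺ + 2 e⁻ → Mn, n(e⁻) passed = 2 × 1.045 = 2.090 mol.
Cells in series carry the same charge, so the same 2.090 mol of electrons passes through cell 2.
Cr³⁺ + 3 e⁻ → Cr, so n(Cr) = 2.090 / 3 = 0.6965 mol.
m(Cr) = 0.6965 × 52 = 36.2 g.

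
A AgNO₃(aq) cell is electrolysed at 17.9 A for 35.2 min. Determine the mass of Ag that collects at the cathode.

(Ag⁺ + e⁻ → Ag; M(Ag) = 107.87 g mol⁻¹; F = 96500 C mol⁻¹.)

42.3 g

Q = I·t = 17.90 A × 2112.0 s = 37800 C.
n(e⁻) = Q/F = 37800 / 96500 = 0.3918 mol.
Ag⁺ + e⁻ → Ag, so n(Ag) = n(e⁻)/1 = 0.3918 mol.
m = n·M = 0.3918 × 107.87 = 42.3 g.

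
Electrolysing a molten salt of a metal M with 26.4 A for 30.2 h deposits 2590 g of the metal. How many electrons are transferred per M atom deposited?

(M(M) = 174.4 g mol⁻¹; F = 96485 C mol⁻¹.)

Q = I·t = 26.40 A × 108720 s = 2870000 C, so n(e⁻) = 2870000/96485 = 29.75 mol.
n(M) deposited = 2590 / 174.4 = 14.85 mol.
Electrons per atom = n(e⁻)/n(M) = 29.75 / 14.85 = 2.00 ≈ 2, so the ion is M²⁺.

2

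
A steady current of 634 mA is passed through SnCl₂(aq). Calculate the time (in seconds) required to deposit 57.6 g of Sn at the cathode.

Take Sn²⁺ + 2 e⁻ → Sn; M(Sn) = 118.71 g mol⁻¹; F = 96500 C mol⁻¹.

1.48 × 10⁵ s

n(Sn) = m/M = 57.6 / 118.71 = 0.4852 mol.
Each Sn atom requires 2 electrons, so n(e⁻) = 2 × 0.4852 = 0.9704 mol.
Q = n(e⁻)·F = 0.9704 × 96500 = 93650 C.
t = Q/I = 93650 / 0.6340 A = 147700 s.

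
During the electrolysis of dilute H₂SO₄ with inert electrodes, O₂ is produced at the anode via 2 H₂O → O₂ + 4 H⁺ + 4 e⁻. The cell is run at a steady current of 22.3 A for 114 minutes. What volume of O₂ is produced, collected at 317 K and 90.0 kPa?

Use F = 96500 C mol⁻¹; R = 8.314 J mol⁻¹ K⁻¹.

11.6 L

Q = I·t = 22.30 A × 6840.0 s = 152500 C.
n(e⁻) = Q/F = 152500 / 96500 = 1.581 mol.
4 electrons are transferred per O₂ molecule, so n(O₂) = 1.581 / 4 = 0.3952 mol.
V = nRT/P = (0.3952 × 8.314 × 317) / (90.0 × 10³ Pa) = 0.0116 m³ = 11.6 L.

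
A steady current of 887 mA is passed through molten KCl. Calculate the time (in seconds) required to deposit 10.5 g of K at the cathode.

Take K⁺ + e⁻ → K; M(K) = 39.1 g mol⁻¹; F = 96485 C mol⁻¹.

n(K) = m/M = 10.5 / 39.1 = 0.2685 mol.
Each K atom requires 1 electron, so n(e⁻) = 1 × 0.2685 = 0.2685 mol.
Q = n(e⁻)·F = 0.2685 × 96485 = 25910 C.
t = Q/I = 25910 / 0.8870 A = 29210 s.

29200 s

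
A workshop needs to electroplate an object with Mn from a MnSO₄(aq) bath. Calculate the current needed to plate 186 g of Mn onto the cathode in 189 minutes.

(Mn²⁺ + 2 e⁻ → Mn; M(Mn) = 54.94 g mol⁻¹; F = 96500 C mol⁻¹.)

n(Mn) = 186 / 54.94 = 3.386 mol.
n(e⁻) = 2 × 3.386 = 6.771 mol.
Q = n(e⁻)·F = 6.771 × 96500 = 653400 C.
I = Q/t = 653400 / 11340 s = 57.6 A.

57.6 A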